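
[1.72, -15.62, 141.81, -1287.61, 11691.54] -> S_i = 1.72*(-9.08)^i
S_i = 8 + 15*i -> [8, 23, 38, 53, 68]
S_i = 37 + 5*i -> [37, 42, 47, 52, 57]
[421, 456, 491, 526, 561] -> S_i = 421 + 35*i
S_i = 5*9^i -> [5, 45, 405, 3645, 32805]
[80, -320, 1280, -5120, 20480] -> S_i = 80*-4^i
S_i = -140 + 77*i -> [-140, -63, 14, 91, 168]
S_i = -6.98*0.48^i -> [-6.98, -3.35, -1.61, -0.77, -0.37]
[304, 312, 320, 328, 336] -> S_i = 304 + 8*i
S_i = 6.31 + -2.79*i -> [6.31, 3.52, 0.73, -2.06, -4.85]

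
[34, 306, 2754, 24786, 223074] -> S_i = 34*9^i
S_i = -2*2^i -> [-2, -4, -8, -16, -32]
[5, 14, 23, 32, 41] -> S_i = 5 + 9*i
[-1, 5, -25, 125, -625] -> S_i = -1*-5^i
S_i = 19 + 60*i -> [19, 79, 139, 199, 259]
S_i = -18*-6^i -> [-18, 108, -648, 3888, -23328]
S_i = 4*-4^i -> [4, -16, 64, -256, 1024]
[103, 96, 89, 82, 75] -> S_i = 103 + -7*i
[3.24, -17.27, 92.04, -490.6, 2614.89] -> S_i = 3.24*(-5.33)^i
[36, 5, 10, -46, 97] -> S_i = Random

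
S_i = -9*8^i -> [-9, -72, -576, -4608, -36864]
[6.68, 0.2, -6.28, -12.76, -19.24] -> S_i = 6.68 + -6.48*i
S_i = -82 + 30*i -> [-82, -52, -22, 8, 38]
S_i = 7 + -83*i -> [7, -76, -159, -242, -325]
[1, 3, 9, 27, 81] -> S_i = 1*3^i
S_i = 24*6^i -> [24, 144, 864, 5184, 31104]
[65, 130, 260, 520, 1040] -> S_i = 65*2^i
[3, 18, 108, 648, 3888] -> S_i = 3*6^i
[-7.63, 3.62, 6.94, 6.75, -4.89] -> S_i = Random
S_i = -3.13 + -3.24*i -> [-3.13, -6.37, -9.61, -12.85, -16.09]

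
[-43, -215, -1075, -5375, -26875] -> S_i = -43*5^i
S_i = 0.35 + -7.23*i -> [0.35, -6.88, -14.11, -21.34, -28.57]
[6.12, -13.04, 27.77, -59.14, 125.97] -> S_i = 6.12*(-2.13)^i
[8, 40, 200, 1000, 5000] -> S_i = 8*5^i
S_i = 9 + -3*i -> [9, 6, 3, 0, -3]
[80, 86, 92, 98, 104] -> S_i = 80 + 6*i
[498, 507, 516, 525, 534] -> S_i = 498 + 9*i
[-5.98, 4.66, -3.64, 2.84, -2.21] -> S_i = -5.98*(-0.78)^i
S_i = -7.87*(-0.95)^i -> [-7.87, 7.48, -7.1, 6.75, -6.41]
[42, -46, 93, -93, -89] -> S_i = Random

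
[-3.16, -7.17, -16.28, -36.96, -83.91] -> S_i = -3.16*2.27^i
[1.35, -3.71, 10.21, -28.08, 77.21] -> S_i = 1.35*(-2.75)^i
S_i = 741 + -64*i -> [741, 677, 613, 549, 485]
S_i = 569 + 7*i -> [569, 576, 583, 590, 597]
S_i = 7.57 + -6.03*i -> [7.57, 1.54, -4.49, -10.52, -16.55]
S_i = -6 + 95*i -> [-6, 89, 184, 279, 374]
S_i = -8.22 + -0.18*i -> [-8.22, -8.4, -8.58, -8.76, -8.94]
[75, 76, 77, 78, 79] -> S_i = 75 + 1*i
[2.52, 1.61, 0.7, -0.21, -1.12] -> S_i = 2.52 + -0.91*i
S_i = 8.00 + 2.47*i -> [8.0, 10.47, 12.94, 15.41, 17.88]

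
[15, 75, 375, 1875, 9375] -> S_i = 15*5^i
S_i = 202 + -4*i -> [202, 198, 194, 190, 186]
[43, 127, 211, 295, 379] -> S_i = 43 + 84*i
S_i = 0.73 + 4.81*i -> [0.73, 5.54, 10.35, 15.16, 19.97]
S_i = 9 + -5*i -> [9, 4, -1, -6, -11]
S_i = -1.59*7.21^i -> [-1.59, -11.46, -82.65, -595.94, -4296.73]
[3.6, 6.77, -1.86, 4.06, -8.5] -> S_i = Random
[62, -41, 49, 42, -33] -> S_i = Random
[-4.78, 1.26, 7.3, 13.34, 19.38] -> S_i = -4.78 + 6.04*i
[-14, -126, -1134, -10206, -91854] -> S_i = -14*9^i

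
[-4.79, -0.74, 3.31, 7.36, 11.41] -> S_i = -4.79 + 4.05*i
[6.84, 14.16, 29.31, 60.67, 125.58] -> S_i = 6.84*2.07^i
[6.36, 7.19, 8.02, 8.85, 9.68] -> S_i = 6.36 + 0.83*i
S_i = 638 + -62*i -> [638, 576, 514, 452, 390]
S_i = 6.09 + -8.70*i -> [6.09, -2.61, -11.31, -20.01, -28.71]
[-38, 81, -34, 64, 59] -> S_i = Random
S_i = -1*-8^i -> [-1, 8, -64, 512, -4096]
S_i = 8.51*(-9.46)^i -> [8.51, -80.5, 761.57, -7204.49, 68154.43]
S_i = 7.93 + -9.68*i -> [7.93, -1.75, -11.43, -21.11, -30.79]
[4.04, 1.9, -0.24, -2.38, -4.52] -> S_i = 4.04 + -2.14*i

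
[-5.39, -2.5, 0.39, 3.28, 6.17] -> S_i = -5.39 + 2.89*i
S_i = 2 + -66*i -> [2, -64, -130, -196, -262]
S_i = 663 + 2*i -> [663, 665, 667, 669, 671]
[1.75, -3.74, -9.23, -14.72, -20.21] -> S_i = 1.75 + -5.49*i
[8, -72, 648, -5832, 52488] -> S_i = 8*-9^i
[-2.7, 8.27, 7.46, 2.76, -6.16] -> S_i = Random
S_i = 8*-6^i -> [8, -48, 288, -1728, 10368]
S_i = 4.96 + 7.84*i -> [4.96, 12.8, 20.64, 28.48, 36.32]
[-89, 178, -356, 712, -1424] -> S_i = -89*-2^i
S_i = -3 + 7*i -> [-3, 4, 11, 18, 25]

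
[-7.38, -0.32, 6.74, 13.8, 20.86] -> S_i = -7.38 + 7.06*i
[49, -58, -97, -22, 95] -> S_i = Random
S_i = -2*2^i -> [-2, -4, -8, -16, -32]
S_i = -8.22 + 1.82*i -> [-8.22, -6.4, -4.58, -2.76, -0.94]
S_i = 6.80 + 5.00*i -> [6.8, 11.8, 16.8, 21.8, 26.8]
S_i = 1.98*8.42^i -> [1.98, 16.67, 140.37, 1181.96, 9952.07]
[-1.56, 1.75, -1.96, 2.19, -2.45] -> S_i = -1.56*(-1.12)^i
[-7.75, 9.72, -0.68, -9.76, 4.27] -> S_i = Random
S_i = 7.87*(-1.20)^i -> [7.87, -9.44, 11.33, -13.6, 16.32]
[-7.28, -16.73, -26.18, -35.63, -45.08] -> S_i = -7.28 + -9.45*i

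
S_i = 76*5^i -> [76, 380, 1900, 9500, 47500]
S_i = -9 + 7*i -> [-9, -2, 5, 12, 19]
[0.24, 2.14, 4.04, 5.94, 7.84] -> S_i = 0.24 + 1.90*i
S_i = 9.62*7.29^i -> [9.62, 70.13, 511.25, 3726.99, 27169.72]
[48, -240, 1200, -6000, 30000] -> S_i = 48*-5^i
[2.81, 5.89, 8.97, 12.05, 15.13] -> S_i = 2.81 + 3.08*i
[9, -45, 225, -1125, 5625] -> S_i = 9*-5^i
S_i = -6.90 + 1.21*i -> [-6.9, -5.69, -4.48, -3.27, -2.06]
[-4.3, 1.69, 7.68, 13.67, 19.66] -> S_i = -4.30 + 5.99*i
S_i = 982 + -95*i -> [982, 887, 792, 697, 602]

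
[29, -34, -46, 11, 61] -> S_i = Random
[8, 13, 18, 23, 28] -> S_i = 8 + 5*i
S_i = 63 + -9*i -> [63, 54, 45, 36, 27]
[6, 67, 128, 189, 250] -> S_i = 6 + 61*i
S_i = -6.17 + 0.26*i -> [-6.17, -5.91, -5.65, -5.39, -5.13]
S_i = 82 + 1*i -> [82, 83, 84, 85, 86]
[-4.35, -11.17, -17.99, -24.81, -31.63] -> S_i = -4.35 + -6.82*i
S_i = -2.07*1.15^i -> [-2.07, -2.38, -2.74, -3.15, -3.62]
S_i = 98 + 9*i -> [98, 107, 116, 125, 134]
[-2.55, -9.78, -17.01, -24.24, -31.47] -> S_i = -2.55 + -7.23*i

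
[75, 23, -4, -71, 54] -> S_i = Random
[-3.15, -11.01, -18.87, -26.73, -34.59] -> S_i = -3.15 + -7.86*i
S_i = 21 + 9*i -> [21, 30, 39, 48, 57]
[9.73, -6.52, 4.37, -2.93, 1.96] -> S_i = 9.73*(-0.67)^i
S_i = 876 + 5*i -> [876, 881, 886, 891, 896]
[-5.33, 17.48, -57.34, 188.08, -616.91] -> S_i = -5.33*(-3.28)^i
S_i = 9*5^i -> [9, 45, 225, 1125, 5625]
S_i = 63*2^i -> [63, 126, 252, 504, 1008]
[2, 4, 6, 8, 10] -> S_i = 2 + 2*i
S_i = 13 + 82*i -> [13, 95, 177, 259, 341]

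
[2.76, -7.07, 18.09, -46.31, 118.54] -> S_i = 2.76*(-2.56)^i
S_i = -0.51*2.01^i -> [-0.51, -1.03, -2.06, -4.14, -8.32]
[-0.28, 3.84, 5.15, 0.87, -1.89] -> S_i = Random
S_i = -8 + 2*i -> [-8, -6, -4, -2, 0]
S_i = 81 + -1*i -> [81, 80, 79, 78, 77]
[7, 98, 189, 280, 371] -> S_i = 7 + 91*i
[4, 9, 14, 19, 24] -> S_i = 4 + 5*i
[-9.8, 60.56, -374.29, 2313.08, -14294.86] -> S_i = -9.80*(-6.18)^i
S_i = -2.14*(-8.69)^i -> [-2.14, 18.6, -161.6, 1404.34, -12203.74]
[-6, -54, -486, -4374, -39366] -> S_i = -6*9^i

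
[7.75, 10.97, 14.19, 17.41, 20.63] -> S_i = 7.75 + 3.22*i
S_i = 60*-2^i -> [60, -120, 240, -480, 960]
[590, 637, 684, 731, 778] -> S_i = 590 + 47*i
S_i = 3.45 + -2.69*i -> [3.45, 0.76, -1.93, -4.62, -7.31]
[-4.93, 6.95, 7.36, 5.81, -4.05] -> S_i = Random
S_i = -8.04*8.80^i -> [-8.04, -70.75, -622.62, -5479.03, -48215.51]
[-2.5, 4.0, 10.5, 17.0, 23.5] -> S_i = -2.50 + 6.50*i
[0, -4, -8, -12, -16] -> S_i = 0 + -4*i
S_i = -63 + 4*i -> [-63, -59, -55, -51, -47]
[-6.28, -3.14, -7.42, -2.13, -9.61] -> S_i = Random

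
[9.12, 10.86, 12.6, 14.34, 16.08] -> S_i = 9.12 + 1.74*i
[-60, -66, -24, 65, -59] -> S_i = Random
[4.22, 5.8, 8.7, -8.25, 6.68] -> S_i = Random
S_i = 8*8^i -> [8, 64, 512, 4096, 32768]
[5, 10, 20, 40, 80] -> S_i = 5*2^i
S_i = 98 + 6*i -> [98, 104, 110, 116, 122]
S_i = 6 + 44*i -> [6, 50, 94, 138, 182]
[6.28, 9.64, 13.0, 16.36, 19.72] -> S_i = 6.28 + 3.36*i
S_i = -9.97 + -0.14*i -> [-9.97, -10.11, -10.25, -10.39, -10.53]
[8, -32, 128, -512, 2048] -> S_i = 8*-4^i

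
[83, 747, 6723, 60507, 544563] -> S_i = 83*9^i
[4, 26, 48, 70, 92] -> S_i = 4 + 22*i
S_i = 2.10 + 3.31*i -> [2.1, 5.41, 8.72, 12.03, 15.34]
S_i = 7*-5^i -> [7, -35, 175, -875, 4375]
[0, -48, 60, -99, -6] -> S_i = Random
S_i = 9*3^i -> [9, 27, 81, 243, 729]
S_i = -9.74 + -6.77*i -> [-9.74, -16.51, -23.28, -30.05, -36.82]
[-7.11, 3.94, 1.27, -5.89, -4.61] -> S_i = Random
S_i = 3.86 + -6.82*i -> [3.86, -2.96, -9.78, -16.6, -23.42]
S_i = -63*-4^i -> [-63, 252, -1008, 4032, -16128]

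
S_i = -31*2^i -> [-31, -62, -124, -248, -496]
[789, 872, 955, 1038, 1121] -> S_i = 789 + 83*i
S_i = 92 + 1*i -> [92, 93, 94, 95, 96]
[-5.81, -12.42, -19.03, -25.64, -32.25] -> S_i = -5.81 + -6.61*i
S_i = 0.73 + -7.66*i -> [0.73, -6.93, -14.59, -22.25, -29.91]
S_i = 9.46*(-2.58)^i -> [9.46, -24.41, 62.97, -162.46, 419.15]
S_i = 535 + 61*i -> [535, 596, 657, 718, 779]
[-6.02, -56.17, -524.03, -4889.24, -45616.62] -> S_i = -6.02*9.33^i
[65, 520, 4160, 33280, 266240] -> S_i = 65*8^i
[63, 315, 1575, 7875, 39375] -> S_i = 63*5^i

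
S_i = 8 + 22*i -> [8, 30, 52, 74, 96]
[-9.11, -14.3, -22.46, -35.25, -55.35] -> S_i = -9.11*1.57^i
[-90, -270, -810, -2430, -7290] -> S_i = -90*3^i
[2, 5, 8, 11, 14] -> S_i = 2 + 3*i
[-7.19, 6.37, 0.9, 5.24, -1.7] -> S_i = Random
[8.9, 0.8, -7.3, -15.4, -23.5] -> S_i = 8.90 + -8.10*i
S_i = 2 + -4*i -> [2, -2, -6, -10, -14]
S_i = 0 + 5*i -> [0, 5, 10, 15, 20]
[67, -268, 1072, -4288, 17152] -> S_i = 67*-4^i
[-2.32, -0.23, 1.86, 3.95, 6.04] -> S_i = -2.32 + 2.09*i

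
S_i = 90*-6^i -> [90, -540, 3240, -19440, 116640]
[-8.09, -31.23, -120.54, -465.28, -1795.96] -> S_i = -8.09*3.86^i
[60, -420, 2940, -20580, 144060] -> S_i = 60*-7^i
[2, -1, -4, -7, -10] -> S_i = 2 + -3*i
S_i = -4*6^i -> [-4, -24, -144, -864, -5184]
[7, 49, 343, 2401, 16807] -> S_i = 7*7^i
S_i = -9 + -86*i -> [-9, -95, -181, -267, -353]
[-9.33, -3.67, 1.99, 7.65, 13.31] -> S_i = -9.33 + 5.66*i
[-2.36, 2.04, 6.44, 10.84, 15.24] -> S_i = -2.36 + 4.40*i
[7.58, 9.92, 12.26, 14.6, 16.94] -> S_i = 7.58 + 2.34*i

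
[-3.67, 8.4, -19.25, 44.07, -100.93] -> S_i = -3.67*(-2.29)^i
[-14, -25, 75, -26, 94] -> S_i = Random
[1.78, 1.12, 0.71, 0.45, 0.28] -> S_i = 1.78*0.63^i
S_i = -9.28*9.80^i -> [-9.28, -90.94, -891.25, -8734.26, -85595.77]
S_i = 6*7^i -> [6, 42, 294, 2058, 14406]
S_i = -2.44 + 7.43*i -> [-2.44, 4.99, 12.42, 19.85, 27.28]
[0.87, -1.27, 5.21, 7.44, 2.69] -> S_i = Random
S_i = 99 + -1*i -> [99, 98, 97, 96, 95]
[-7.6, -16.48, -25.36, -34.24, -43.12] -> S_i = -7.60 + -8.88*i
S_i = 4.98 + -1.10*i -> [4.98, 3.88, 2.78, 1.68, 0.58]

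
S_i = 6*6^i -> [6, 36, 216, 1296, 7776]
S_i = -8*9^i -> [-8, -72, -648, -5832, -52488]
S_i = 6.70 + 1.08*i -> [6.7, 7.78, 8.86, 9.94, 11.02]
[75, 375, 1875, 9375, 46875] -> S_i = 75*5^i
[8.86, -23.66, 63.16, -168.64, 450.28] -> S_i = 8.86*(-2.67)^i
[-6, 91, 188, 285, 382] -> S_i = -6 + 97*i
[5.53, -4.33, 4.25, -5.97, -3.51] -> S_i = Random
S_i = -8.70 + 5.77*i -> [-8.7, -2.93, 2.84, 8.61, 14.38]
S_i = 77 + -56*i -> [77, 21, -35, -91, -147]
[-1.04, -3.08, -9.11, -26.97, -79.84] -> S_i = -1.04*2.96^i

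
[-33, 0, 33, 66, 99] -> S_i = -33 + 33*i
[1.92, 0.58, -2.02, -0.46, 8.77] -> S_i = Random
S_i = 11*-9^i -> [11, -99, 891, -8019, 72171]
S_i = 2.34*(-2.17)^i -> [2.34, -5.08, 11.02, -23.91, 51.89]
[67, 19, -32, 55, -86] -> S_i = Random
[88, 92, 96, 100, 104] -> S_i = 88 + 4*i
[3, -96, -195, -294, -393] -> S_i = 3 + -99*i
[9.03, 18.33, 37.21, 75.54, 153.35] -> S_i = 9.03*2.03^i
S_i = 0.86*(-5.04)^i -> [0.86, -4.33, 21.85, -110.1, 554.91]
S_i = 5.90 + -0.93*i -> [5.9, 4.97, 4.04, 3.11, 2.18]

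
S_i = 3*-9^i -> [3, -27, 243, -2187, 19683]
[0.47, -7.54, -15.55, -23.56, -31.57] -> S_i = 0.47 + -8.01*i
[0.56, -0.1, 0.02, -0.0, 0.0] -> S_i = 0.56*(-0.17)^i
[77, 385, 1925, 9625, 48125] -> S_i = 77*5^i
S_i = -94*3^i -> [-94, -282, -846, -2538, -7614]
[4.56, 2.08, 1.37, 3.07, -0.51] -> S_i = Random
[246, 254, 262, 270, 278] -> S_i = 246 + 8*i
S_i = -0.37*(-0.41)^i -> [-0.37, 0.15, -0.06, 0.03, -0.01]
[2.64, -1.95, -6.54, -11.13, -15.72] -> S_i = 2.64 + -4.59*i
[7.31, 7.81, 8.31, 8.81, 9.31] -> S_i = 7.31 + 0.50*i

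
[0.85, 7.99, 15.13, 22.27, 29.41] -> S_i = 0.85 + 7.14*i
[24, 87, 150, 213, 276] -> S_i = 24 + 63*i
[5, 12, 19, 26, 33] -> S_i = 5 + 7*i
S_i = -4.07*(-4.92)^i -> [-4.07, 20.02, -98.52, 484.72, -2384.82]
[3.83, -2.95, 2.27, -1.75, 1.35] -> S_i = 3.83*(-0.77)^i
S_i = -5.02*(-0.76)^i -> [-5.02, 3.82, -2.9, 2.2, -1.67]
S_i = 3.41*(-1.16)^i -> [3.41, -3.96, 4.59, -5.32, 6.17]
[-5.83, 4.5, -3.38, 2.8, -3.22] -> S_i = Random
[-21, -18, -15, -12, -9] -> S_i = -21 + 3*i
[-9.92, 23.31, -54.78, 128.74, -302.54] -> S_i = -9.92*(-2.35)^i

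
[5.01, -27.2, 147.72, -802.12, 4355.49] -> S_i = 5.01*(-5.43)^i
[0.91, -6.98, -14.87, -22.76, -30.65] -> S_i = 0.91 + -7.89*i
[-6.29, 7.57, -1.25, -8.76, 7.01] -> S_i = Random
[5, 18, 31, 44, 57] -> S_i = 5 + 13*i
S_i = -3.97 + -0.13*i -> [-3.97, -4.1, -4.23, -4.36, -4.49]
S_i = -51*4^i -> [-51, -204, -816, -3264, -13056]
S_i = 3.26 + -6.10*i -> [3.26, -2.84, -8.94, -15.04, -21.14]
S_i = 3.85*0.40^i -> [3.85, 1.54, 0.62, 0.25, 0.1]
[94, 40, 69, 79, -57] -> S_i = Random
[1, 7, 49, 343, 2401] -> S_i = 1*7^i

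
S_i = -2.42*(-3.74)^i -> [-2.42, 9.05, -33.85, 126.6, -473.48]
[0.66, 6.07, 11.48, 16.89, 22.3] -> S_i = 0.66 + 5.41*i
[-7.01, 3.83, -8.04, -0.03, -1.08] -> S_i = Random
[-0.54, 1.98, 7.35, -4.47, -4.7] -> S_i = Random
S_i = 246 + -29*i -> [246, 217, 188, 159, 130]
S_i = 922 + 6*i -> [922, 928, 934, 940, 946]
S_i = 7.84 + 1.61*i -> [7.84, 9.45, 11.06, 12.67, 14.28]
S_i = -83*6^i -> [-83, -498, -2988, -17928, -107568]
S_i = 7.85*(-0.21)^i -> [7.85, -1.65, 0.35, -0.07, 0.02]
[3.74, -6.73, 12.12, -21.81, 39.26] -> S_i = 3.74*(-1.80)^i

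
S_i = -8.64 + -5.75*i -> [-8.64, -14.39, -20.14, -25.89, -31.64]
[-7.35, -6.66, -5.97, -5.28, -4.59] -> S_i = -7.35 + 0.69*i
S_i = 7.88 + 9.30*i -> [7.88, 17.18, 26.48, 35.78, 45.08]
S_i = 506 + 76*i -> [506, 582, 658, 734, 810]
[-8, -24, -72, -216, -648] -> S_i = -8*3^i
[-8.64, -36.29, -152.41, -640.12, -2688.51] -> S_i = -8.64*4.20^i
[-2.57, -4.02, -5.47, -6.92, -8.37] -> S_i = -2.57 + -1.45*i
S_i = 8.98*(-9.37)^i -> [8.98, -84.14, 788.42, -7387.46, 69220.49]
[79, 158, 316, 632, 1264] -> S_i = 79*2^i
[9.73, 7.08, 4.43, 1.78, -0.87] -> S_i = 9.73 + -2.65*i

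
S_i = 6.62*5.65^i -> [6.62, 37.4, 211.33, 1194.0, 6746.08]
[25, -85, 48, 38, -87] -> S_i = Random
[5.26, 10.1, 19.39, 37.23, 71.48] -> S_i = 5.26*1.92^i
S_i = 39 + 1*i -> [39, 40, 41, 42, 43]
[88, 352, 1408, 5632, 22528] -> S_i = 88*4^i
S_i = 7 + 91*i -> [7, 98, 189, 280, 371]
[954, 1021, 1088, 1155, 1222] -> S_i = 954 + 67*i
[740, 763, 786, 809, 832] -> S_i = 740 + 23*i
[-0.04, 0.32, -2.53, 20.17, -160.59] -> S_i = -0.04*(-7.96)^i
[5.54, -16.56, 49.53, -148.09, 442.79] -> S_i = 5.54*(-2.99)^i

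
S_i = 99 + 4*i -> [99, 103, 107, 111, 115]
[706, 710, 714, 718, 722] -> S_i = 706 + 4*i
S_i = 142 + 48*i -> [142, 190, 238, 286, 334]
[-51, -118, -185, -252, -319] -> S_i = -51 + -67*i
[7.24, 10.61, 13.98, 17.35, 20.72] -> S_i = 7.24 + 3.37*i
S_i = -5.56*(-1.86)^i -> [-5.56, 10.34, -19.24, 35.78, -66.55]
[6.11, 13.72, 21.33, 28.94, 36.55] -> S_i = 6.11 + 7.61*i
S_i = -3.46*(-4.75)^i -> [-3.46, 16.43, -78.07, 370.81, -1761.37]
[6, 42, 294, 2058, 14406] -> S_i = 6*7^i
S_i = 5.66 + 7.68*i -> [5.66, 13.34, 21.02, 28.7, 36.38]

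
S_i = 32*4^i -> [32, 128, 512, 2048, 8192]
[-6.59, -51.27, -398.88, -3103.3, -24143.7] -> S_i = -6.59*7.78^i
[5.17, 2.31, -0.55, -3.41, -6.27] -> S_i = 5.17 + -2.86*i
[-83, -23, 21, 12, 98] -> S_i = Random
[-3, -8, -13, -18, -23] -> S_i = -3 + -5*i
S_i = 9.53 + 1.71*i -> [9.53, 11.24, 12.95, 14.66, 16.37]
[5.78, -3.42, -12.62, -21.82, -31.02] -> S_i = 5.78 + -9.20*i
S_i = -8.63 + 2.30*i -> [-8.63, -6.33, -4.03, -1.73, 0.57]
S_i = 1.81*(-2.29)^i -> [1.81, -4.14, 9.49, -21.74, 49.78]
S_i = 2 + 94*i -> [2, 96, 190, 284, 378]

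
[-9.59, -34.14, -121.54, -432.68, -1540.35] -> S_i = -9.59*3.56^i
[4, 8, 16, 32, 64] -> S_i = 4*2^i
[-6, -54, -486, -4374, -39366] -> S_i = -6*9^i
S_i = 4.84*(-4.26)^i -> [4.84, -20.62, 87.83, -374.17, 1593.98]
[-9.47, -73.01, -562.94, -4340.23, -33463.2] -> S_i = -9.47*7.71^i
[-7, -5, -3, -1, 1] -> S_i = -7 + 2*i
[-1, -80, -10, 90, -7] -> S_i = Random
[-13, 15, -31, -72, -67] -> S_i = Random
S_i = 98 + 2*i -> [98, 100, 102, 104, 106]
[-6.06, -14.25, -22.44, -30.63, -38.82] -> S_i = -6.06 + -8.19*i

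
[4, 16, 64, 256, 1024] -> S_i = 4*4^i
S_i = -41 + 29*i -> [-41, -12, 17, 46, 75]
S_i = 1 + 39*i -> [1, 40, 79, 118, 157]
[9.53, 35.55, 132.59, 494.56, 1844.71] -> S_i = 9.53*3.73^i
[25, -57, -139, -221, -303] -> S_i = 25 + -82*i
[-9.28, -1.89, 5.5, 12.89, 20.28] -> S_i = -9.28 + 7.39*i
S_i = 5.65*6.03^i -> [5.65, 34.07, 205.44, 1238.8, 7469.95]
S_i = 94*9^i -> [94, 846, 7614, 68526, 616734]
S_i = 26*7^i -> [26, 182, 1274, 8918, 62426]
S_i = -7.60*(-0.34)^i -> [-7.6, 2.58, -0.88, 0.3, -0.1]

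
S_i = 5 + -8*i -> [5, -3, -11, -19, -27]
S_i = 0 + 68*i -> [0, 68, 136, 204, 272]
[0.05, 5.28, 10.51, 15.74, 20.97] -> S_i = 0.05 + 5.23*i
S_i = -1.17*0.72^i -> [-1.17, -0.84, -0.61, -0.44, -0.31]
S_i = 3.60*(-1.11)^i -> [3.6, -4.0, 4.44, -4.92, 5.47]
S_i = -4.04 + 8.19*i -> [-4.04, 4.15, 12.34, 20.53, 28.72]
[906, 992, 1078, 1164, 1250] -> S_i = 906 + 86*i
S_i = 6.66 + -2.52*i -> [6.66, 4.14, 1.62, -0.9, -3.42]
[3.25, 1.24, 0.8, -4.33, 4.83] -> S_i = Random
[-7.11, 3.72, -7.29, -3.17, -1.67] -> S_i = Random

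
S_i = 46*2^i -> [46, 92, 184, 368, 736]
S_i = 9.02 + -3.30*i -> [9.02, 5.72, 2.42, -0.88, -4.18]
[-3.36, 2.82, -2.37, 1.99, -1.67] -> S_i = -3.36*(-0.84)^i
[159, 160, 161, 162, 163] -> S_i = 159 + 1*i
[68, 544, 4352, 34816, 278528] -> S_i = 68*8^i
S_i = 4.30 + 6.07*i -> [4.3, 10.37, 16.44, 22.51, 28.58]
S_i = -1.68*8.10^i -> [-1.68, -13.61, -110.22, -892.82, -7231.85]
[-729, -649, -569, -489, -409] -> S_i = -729 + 80*i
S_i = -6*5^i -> [-6, -30, -150, -750, -3750]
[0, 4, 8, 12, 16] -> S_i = 0 + 4*i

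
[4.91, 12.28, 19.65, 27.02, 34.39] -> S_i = 4.91 + 7.37*i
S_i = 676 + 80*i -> [676, 756, 836, 916, 996]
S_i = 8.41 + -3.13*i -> [8.41, 5.28, 2.15, -0.98, -4.11]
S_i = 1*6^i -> [1, 6, 36, 216, 1296]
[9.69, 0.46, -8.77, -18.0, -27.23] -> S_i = 9.69 + -9.23*i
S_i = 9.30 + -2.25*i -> [9.3, 7.05, 4.8, 2.55, 0.3]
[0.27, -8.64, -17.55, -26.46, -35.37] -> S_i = 0.27 + -8.91*i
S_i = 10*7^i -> [10, 70, 490, 3430, 24010]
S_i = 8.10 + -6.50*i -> [8.1, 1.6, -4.9, -11.4, -17.9]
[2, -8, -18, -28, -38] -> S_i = 2 + -10*i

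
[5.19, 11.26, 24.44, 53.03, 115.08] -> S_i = 5.19*2.17^i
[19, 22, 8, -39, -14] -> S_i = Random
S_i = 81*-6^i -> [81, -486, 2916, -17496, 104976]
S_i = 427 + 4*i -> [427, 431, 435, 439, 443]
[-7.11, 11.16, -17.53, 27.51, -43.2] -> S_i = -7.11*(-1.57)^i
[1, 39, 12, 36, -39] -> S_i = Random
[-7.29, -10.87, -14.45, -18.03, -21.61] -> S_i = -7.29 + -3.58*i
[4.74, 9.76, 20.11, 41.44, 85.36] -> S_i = 4.74*2.06^i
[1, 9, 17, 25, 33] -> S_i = 1 + 8*i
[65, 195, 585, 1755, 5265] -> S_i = 65*3^i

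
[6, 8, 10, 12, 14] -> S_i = 6 + 2*i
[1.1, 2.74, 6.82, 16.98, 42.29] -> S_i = 1.10*2.49^i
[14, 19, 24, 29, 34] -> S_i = 14 + 5*i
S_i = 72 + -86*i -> [72, -14, -100, -186, -272]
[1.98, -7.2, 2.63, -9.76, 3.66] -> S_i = Random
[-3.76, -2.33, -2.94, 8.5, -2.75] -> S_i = Random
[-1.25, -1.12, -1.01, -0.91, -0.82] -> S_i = -1.25*0.90^i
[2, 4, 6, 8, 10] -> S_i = 2 + 2*i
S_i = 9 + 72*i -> [9, 81, 153, 225, 297]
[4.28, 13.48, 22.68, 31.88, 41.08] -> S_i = 4.28 + 9.20*i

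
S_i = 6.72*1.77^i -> [6.72, 11.89, 21.05, 37.26, 65.96]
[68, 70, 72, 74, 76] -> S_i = 68 + 2*i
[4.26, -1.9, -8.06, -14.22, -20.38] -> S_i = 4.26 + -6.16*i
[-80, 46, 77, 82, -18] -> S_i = Random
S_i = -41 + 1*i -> [-41, -40, -39, -38, -37]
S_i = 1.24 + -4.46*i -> [1.24, -3.22, -7.68, -12.14, -16.6]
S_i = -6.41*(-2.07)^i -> [-6.41, 13.27, -27.47, 56.86, -117.69]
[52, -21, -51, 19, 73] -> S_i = Random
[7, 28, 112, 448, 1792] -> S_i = 7*4^i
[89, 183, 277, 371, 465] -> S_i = 89 + 94*i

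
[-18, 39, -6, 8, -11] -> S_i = Random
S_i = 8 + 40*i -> [8, 48, 88, 128, 168]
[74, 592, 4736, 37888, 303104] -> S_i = 74*8^i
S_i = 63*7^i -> [63, 441, 3087, 21609, 151263]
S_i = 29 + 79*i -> [29, 108, 187, 266, 345]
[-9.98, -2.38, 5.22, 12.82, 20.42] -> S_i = -9.98 + 7.60*i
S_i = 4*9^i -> [4, 36, 324, 2916, 26244]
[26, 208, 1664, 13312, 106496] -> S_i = 26*8^i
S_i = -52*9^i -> [-52, -468, -4212, -37908, -341172]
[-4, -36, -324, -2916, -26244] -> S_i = -4*9^i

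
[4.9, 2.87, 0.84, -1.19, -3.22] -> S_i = 4.90 + -2.03*i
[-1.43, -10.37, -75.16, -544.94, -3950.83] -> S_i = -1.43*7.25^i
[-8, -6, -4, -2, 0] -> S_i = -8 + 2*i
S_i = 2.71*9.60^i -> [2.71, 26.02, 249.75, 2397.63, 23017.29]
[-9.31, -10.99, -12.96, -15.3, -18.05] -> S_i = -9.31*1.18^i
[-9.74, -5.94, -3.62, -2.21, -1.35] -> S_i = -9.74*0.61^i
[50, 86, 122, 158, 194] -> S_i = 50 + 36*i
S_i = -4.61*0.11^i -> [-4.61, -0.51, -0.06, -0.01, -0.0]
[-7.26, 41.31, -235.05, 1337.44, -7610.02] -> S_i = -7.26*(-5.69)^i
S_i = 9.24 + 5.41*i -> [9.24, 14.65, 20.06, 25.47, 30.88]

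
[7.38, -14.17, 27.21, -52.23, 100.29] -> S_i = 7.38*(-1.92)^i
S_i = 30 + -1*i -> [30, 29, 28, 27, 26]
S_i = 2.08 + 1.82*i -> [2.08, 3.9, 5.72, 7.54, 9.36]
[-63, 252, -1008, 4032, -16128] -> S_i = -63*-4^i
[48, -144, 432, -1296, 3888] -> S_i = 48*-3^i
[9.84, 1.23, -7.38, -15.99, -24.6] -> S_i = 9.84 + -8.61*i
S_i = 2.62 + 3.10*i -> [2.62, 5.72, 8.82, 11.92, 15.02]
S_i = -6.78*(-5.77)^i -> [-6.78, 39.12, -225.73, 1302.44, -7515.07]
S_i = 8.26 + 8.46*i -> [8.26, 16.72, 25.18, 33.64, 42.1]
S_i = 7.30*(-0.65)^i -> [7.3, -4.74, 3.08, -2.0, 1.3]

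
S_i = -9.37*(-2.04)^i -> [-9.37, 19.11, -38.99, 79.55, -162.28]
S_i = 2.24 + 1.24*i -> [2.24, 3.48, 4.72, 5.96, 7.2]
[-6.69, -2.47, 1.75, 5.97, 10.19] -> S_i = -6.69 + 4.22*i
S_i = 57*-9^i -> [57, -513, 4617, -41553, 373977]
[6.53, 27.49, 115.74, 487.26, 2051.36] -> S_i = 6.53*4.21^i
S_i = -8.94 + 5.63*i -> [-8.94, -3.31, 2.32, 7.95, 13.58]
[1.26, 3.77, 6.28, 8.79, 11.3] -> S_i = 1.26 + 2.51*i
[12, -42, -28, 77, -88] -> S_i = Random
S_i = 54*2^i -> [54, 108, 216, 432, 864]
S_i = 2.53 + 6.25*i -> [2.53, 8.78, 15.03, 21.28, 27.53]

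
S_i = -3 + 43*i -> [-3, 40, 83, 126, 169]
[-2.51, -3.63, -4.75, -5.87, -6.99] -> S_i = -2.51 + -1.12*i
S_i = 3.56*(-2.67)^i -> [3.56, -9.51, 25.38, -67.76, 180.92]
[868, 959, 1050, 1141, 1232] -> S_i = 868 + 91*i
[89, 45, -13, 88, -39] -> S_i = Random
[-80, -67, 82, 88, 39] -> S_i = Random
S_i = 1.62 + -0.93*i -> [1.62, 0.69, -0.24, -1.17, -2.1]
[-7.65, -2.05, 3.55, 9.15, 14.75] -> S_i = -7.65 + 5.60*i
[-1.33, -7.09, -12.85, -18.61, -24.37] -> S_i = -1.33 + -5.76*i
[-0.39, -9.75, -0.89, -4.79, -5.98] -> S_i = Random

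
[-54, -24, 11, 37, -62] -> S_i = Random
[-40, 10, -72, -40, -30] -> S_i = Random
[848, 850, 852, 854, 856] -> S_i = 848 + 2*i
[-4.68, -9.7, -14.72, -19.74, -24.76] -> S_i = -4.68 + -5.02*i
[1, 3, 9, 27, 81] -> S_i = 1*3^i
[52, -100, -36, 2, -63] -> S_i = Random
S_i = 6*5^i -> [6, 30, 150, 750, 3750]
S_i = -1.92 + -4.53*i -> [-1.92, -6.45, -10.98, -15.51, -20.04]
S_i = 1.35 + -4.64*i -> [1.35, -3.29, -7.93, -12.57, -17.21]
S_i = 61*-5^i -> [61, -305, 1525, -7625, 38125]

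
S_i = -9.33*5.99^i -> [-9.33, -55.89, -334.76, -2005.22, -12011.27]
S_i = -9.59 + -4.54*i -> [-9.59, -14.13, -18.67, -23.21, -27.75]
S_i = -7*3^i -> [-7, -21, -63, -189, -567]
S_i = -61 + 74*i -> [-61, 13, 87, 161, 235]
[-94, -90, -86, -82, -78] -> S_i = -94 + 4*i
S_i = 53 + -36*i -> [53, 17, -19, -55, -91]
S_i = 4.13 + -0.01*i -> [4.13, 4.12, 4.11, 4.1, 4.09]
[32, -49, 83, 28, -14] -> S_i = Random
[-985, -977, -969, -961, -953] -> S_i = -985 + 8*i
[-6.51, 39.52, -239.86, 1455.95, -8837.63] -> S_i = -6.51*(-6.07)^i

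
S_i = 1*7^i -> [1, 7, 49, 343, 2401]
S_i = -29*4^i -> [-29, -116, -464, -1856, -7424]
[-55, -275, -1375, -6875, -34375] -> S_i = -55*5^i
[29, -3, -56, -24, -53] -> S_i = Random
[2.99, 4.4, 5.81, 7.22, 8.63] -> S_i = 2.99 + 1.41*i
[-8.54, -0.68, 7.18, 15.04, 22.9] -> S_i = -8.54 + 7.86*i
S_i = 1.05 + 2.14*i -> [1.05, 3.19, 5.33, 7.47, 9.61]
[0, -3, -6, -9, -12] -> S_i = 0 + -3*i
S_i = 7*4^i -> [7, 28, 112, 448, 1792]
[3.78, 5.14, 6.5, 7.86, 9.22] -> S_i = 3.78 + 1.36*i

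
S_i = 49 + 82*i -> [49, 131, 213, 295, 377]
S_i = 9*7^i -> [9, 63, 441, 3087, 21609]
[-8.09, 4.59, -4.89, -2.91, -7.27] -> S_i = Random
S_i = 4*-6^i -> [4, -24, 144, -864, 5184]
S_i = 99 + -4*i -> [99, 95, 91, 87, 83]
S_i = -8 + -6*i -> [-8, -14, -20, -26, -32]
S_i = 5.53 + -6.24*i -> [5.53, -0.71, -6.95, -13.19, -19.43]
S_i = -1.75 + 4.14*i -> [-1.75, 2.39, 6.53, 10.67, 14.81]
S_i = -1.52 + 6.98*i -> [-1.52, 5.46, 12.44, 19.42, 26.4]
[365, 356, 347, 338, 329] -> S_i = 365 + -9*i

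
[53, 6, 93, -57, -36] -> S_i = Random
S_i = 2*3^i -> [2, 6, 18, 54, 162]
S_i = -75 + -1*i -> [-75, -76, -77, -78, -79]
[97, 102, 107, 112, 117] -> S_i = 97 + 5*i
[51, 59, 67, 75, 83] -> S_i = 51 + 8*i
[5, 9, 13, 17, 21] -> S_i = 5 + 4*i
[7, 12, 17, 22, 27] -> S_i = 7 + 5*i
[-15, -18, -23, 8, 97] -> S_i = Random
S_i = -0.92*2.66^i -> [-0.92, -2.45, -6.51, -17.32, -46.06]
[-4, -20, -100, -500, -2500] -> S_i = -4*5^i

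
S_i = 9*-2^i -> [9, -18, 36, -72, 144]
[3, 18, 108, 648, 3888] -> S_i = 3*6^i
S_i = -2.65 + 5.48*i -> [-2.65, 2.83, 8.31, 13.79, 19.27]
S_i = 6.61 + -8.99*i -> [6.61, -2.38, -11.37, -20.36, -29.35]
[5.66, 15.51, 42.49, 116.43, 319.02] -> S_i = 5.66*2.74^i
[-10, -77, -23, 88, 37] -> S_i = Random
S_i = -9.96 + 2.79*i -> [-9.96, -7.17, -4.38, -1.59, 1.2]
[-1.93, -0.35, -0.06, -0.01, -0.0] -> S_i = -1.93*0.18^i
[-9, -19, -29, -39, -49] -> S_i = -9 + -10*i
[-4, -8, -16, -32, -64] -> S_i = -4*2^i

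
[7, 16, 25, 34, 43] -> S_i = 7 + 9*i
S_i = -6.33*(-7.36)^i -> [-6.33, 46.59, -342.89, 2523.7, -18574.41]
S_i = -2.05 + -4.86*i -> [-2.05, -6.91, -11.77, -16.63, -21.49]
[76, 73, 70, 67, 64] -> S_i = 76 + -3*i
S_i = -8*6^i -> [-8, -48, -288, -1728, -10368]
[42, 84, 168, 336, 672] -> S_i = 42*2^i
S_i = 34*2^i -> [34, 68, 136, 272, 544]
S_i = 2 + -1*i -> [2, 1, 0, -1, -2]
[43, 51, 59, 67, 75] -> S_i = 43 + 8*i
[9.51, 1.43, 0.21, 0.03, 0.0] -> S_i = 9.51*0.15^i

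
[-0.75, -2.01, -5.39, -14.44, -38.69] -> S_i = -0.75*2.68^i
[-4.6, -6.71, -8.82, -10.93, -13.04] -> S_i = -4.60 + -2.11*i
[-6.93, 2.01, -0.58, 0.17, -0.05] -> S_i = -6.93*(-0.29)^i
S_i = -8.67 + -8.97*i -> [-8.67, -17.64, -26.61, -35.58, -44.55]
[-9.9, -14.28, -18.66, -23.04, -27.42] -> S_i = -9.90 + -4.38*i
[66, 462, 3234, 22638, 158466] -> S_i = 66*7^i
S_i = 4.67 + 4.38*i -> [4.67, 9.05, 13.43, 17.81, 22.19]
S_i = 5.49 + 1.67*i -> [5.49, 7.16, 8.83, 10.5, 12.17]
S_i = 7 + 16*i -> [7, 23, 39, 55, 71]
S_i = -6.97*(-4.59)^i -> [-6.97, 31.99, -146.84, 674.02, -3093.74]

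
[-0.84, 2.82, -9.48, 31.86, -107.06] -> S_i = -0.84*(-3.36)^i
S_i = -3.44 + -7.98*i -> [-3.44, -11.42, -19.4, -27.38, -35.36]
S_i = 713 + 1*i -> [713, 714, 715, 716, 717]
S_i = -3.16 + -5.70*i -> [-3.16, -8.86, -14.56, -20.26, -25.96]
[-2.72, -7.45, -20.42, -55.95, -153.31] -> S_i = -2.72*2.74^i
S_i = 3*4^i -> [3, 12, 48, 192, 768]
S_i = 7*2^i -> [7, 14, 28, 56, 112]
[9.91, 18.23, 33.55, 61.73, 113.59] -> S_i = 9.91*1.84^i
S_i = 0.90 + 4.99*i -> [0.9, 5.89, 10.88, 15.87, 20.86]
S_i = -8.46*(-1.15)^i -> [-8.46, 9.73, -11.19, 12.87, -14.8]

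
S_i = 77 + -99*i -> [77, -22, -121, -220, -319]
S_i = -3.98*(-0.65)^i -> [-3.98, 2.59, -1.68, 1.09, -0.71]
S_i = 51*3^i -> [51, 153, 459, 1377, 4131]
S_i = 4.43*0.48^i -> [4.43, 2.13, 1.02, 0.49, 0.24]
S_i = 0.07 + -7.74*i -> [0.07, -7.67, -15.41, -23.15, -30.89]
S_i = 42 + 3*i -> [42, 45, 48, 51, 54]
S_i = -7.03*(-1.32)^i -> [-7.03, 9.28, -12.25, 16.17, -21.34]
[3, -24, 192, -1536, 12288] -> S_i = 3*-8^i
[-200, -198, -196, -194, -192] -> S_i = -200 + 2*i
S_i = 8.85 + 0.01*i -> [8.85, 8.86, 8.87, 8.88, 8.89]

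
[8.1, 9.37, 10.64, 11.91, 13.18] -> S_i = 8.10 + 1.27*i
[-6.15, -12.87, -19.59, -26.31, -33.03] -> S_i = -6.15 + -6.72*i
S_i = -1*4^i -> [-1, -4, -16, -64, -256]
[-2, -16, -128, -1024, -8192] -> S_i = -2*8^i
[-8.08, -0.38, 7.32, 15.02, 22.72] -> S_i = -8.08 + 7.70*i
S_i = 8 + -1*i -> [8, 7, 6, 5, 4]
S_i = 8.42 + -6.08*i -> [8.42, 2.34, -3.74, -9.82, -15.9]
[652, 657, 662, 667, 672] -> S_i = 652 + 5*i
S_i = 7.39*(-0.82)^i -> [7.39, -6.06, 4.97, -4.07, 3.34]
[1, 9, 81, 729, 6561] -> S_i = 1*9^i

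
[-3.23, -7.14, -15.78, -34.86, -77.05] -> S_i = -3.23*2.21^i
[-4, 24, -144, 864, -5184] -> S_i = -4*-6^i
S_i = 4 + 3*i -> [4, 7, 10, 13, 16]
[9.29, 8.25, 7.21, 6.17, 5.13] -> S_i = 9.29 + -1.04*i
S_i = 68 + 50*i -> [68, 118, 168, 218, 268]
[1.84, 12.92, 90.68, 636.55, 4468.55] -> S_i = 1.84*7.02^i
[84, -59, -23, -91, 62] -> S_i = Random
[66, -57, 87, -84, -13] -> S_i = Random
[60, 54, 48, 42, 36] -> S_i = 60 + -6*i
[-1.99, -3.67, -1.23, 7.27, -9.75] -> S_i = Random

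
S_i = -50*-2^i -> [-50, 100, -200, 400, -800]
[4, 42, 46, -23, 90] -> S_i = Random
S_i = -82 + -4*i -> [-82, -86, -90, -94, -98]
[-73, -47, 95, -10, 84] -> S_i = Random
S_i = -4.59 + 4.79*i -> [-4.59, 0.2, 4.99, 9.78, 14.57]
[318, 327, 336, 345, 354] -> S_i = 318 + 9*i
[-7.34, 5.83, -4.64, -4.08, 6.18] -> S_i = Random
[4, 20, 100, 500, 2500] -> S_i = 4*5^i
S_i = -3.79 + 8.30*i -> [-3.79, 4.51, 12.81, 21.11, 29.41]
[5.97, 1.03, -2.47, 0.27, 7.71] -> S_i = Random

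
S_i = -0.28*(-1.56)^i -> [-0.28, 0.44, -0.68, 1.06, -1.66]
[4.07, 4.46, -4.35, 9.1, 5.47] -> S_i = Random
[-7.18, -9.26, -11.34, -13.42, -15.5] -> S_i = -7.18 + -2.08*i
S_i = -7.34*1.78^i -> [-7.34, -13.07, -23.26, -41.4, -73.68]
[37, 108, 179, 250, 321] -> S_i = 37 + 71*i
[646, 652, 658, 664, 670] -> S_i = 646 + 6*i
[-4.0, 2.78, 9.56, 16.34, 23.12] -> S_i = -4.00 + 6.78*i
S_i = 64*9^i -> [64, 576, 5184, 46656, 419904]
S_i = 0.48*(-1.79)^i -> [0.48, -0.86, 1.54, -2.75, 4.93]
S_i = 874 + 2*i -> [874, 876, 878, 880, 882]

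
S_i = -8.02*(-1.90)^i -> [-8.02, 15.24, -28.95, 55.01, -104.52]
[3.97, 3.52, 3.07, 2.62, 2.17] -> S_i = 3.97 + -0.45*i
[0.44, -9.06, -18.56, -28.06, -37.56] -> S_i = 0.44 + -9.50*i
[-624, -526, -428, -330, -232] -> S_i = -624 + 98*i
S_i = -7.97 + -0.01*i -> [-7.97, -7.98, -7.99, -8.0, -8.01]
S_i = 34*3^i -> [34, 102, 306, 918, 2754]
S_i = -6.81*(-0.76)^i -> [-6.81, 5.18, -3.93, 2.99, -2.27]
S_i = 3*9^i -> [3, 27, 243, 2187, 19683]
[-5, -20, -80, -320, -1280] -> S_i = -5*4^i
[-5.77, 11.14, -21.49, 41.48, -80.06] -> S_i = -5.77*(-1.93)^i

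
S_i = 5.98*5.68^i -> [5.98, 33.97, 192.93, 1095.84, 6224.36]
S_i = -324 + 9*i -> [-324, -315, -306, -297, -288]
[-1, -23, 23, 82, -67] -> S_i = Random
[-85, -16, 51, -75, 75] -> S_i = Random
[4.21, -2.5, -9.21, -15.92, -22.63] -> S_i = 4.21 + -6.71*i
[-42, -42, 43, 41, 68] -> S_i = Random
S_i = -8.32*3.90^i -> [-8.32, -32.45, -126.55, -493.53, -1924.78]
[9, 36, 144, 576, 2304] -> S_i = 9*4^i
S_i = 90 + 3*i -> [90, 93, 96, 99, 102]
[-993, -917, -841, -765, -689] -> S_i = -993 + 76*i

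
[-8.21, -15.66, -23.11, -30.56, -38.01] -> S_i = -8.21 + -7.45*i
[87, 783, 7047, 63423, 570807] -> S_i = 87*9^i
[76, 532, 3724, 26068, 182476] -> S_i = 76*7^i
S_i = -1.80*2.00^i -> [-1.8, -3.6, -7.2, -14.4, -28.8]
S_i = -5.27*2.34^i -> [-5.27, -12.33, -28.86, -67.52, -158.01]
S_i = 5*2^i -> [5, 10, 20, 40, 80]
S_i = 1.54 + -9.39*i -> [1.54, -7.85, -17.24, -26.63, -36.02]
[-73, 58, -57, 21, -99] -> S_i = Random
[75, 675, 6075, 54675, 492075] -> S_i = 75*9^i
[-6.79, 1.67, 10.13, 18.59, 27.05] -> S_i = -6.79 + 8.46*i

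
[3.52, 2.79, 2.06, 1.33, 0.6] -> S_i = 3.52 + -0.73*i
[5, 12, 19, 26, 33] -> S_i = 5 + 7*i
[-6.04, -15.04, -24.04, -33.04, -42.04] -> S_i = -6.04 + -9.00*i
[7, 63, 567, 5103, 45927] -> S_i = 7*9^i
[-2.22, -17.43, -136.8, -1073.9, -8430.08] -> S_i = -2.22*7.85^i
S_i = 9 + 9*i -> [9, 18, 27, 36, 45]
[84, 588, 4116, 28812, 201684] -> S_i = 84*7^i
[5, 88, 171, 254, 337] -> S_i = 5 + 83*i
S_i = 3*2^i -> [3, 6, 12, 24, 48]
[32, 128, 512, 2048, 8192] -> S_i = 32*4^i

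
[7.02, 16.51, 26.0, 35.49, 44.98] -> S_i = 7.02 + 9.49*i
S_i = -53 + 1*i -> [-53, -52, -51, -50, -49]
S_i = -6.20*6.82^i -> [-6.2, -42.28, -288.38, -1966.73, -13413.1]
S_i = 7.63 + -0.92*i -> [7.63, 6.71, 5.79, 4.87, 3.95]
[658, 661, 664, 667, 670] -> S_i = 658 + 3*i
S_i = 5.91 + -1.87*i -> [5.91, 4.04, 2.17, 0.3, -1.57]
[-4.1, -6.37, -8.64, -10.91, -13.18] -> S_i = -4.10 + -2.27*i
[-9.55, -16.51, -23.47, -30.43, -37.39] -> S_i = -9.55 + -6.96*i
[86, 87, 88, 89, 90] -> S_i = 86 + 1*i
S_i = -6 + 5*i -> [-6, -1, 4, 9, 14]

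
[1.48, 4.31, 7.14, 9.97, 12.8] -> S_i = 1.48 + 2.83*i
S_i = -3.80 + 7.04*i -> [-3.8, 3.24, 10.28, 17.32, 24.36]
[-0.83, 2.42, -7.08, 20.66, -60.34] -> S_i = -0.83*(-2.92)^i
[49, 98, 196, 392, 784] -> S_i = 49*2^i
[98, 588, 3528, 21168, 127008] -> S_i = 98*6^i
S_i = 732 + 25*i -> [732, 757, 782, 807, 832]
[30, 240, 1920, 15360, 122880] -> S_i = 30*8^i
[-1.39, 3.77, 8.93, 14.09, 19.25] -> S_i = -1.39 + 5.16*i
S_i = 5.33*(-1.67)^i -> [5.33, -8.9, 14.86, -24.82, 41.46]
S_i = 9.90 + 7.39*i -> [9.9, 17.29, 24.68, 32.07, 39.46]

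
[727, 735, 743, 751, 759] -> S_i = 727 + 8*i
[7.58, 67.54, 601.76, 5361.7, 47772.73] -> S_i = 7.58*8.91^i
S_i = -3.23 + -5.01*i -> [-3.23, -8.24, -13.25, -18.26, -23.27]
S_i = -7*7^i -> [-7, -49, -343, -2401, -16807]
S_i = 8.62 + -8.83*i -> [8.62, -0.21, -9.04, -17.87, -26.7]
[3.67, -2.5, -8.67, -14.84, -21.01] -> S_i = 3.67 + -6.17*i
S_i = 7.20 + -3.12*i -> [7.2, 4.08, 0.96, -2.16, -5.28]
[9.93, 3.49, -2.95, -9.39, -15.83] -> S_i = 9.93 + -6.44*i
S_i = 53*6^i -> [53, 318, 1908, 11448, 68688]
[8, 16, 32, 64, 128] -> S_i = 8*2^i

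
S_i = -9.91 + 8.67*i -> [-9.91, -1.24, 7.43, 16.1, 24.77]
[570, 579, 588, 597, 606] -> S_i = 570 + 9*i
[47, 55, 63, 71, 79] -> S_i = 47 + 8*i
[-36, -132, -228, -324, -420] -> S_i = -36 + -96*i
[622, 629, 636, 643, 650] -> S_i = 622 + 7*i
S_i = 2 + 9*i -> [2, 11, 20, 29, 38]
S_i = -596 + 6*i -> [-596, -590, -584, -578, -572]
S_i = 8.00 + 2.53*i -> [8.0, 10.53, 13.06, 15.59, 18.12]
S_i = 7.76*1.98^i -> [7.76, 15.36, 30.42, 60.24, 119.27]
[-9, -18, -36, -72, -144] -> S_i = -9*2^i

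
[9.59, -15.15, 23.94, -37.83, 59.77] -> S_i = 9.59*(-1.58)^i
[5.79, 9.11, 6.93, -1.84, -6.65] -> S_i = Random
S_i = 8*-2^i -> [8, -16, 32, -64, 128]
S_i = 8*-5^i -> [8, -40, 200, -1000, 5000]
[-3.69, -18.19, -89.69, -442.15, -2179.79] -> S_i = -3.69*4.93^i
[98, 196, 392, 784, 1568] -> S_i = 98*2^i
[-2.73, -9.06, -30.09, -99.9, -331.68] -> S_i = -2.73*3.32^i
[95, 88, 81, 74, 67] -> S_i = 95 + -7*i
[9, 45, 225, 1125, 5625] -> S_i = 9*5^i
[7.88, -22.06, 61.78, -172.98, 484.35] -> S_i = 7.88*(-2.80)^i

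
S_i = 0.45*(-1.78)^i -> [0.45, -0.8, 1.43, -2.54, 4.52]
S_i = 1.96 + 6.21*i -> [1.96, 8.17, 14.38, 20.59, 26.8]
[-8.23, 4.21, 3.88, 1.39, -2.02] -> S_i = Random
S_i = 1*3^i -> [1, 3, 9, 27, 81]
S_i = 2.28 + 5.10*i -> [2.28, 7.38, 12.48, 17.58, 22.68]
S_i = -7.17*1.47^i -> [-7.17, -10.54, -15.49, -22.78, -33.48]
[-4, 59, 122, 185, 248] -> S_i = -4 + 63*i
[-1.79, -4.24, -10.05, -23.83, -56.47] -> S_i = -1.79*2.37^i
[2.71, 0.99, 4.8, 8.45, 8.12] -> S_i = Random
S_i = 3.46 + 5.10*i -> [3.46, 8.56, 13.66, 18.76, 23.86]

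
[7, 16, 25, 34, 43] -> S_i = 7 + 9*i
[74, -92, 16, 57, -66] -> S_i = Random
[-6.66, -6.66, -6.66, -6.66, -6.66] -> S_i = -6.66*1.00^i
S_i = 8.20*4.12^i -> [8.2, 33.78, 139.19, 573.46, 2362.67]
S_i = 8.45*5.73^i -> [8.45, 48.42, 277.44, 1589.72, 9109.09]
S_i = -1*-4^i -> [-1, 4, -16, 64, -256]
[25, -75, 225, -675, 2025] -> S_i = 25*-3^i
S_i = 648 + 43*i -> [648, 691, 734, 777, 820]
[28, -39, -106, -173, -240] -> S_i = 28 + -67*i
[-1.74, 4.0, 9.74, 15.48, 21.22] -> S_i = -1.74 + 5.74*i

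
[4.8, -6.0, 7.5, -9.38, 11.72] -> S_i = 4.80*(-1.25)^i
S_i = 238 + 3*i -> [238, 241, 244, 247, 250]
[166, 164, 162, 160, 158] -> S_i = 166 + -2*i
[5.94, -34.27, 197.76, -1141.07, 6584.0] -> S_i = 5.94*(-5.77)^i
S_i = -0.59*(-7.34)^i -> [-0.59, 4.33, -31.79, 233.31, -1712.52]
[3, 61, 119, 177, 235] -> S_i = 3 + 58*i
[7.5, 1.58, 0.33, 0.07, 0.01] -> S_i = 7.50*0.21^i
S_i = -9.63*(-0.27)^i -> [-9.63, 2.6, -0.7, 0.19, -0.05]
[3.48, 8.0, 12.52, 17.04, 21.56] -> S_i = 3.48 + 4.52*i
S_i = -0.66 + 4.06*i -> [-0.66, 3.4, 7.46, 11.52, 15.58]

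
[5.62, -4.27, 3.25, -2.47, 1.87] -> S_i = 5.62*(-0.76)^i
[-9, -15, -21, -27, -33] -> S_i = -9 + -6*i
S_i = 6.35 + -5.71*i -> [6.35, 0.64, -5.07, -10.78, -16.49]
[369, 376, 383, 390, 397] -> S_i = 369 + 7*i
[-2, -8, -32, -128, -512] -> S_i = -2*4^i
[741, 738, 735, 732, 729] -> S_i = 741 + -3*i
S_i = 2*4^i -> [2, 8, 32, 128, 512]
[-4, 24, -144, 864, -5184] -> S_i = -4*-6^i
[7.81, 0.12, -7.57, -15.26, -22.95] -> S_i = 7.81 + -7.69*i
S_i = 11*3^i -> [11, 33, 99, 297, 891]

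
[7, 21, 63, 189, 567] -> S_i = 7*3^i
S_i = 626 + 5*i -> [626, 631, 636, 641, 646]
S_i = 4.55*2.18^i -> [4.55, 9.92, 21.62, 47.14, 102.76]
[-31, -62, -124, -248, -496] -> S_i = -31*2^i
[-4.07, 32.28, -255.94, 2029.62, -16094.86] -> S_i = -4.07*(-7.93)^i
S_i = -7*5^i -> [-7, -35, -175, -875, -4375]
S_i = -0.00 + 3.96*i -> [0.0, 3.96, 7.92, 11.88, 15.84]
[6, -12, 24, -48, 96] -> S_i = 6*-2^i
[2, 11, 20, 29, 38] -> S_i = 2 + 9*i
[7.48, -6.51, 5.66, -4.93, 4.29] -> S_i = 7.48*(-0.87)^i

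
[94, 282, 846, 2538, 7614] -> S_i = 94*3^i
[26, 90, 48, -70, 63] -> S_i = Random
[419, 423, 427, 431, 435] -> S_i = 419 + 4*i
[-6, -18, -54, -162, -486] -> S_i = -6*3^i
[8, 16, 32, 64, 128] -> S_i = 8*2^i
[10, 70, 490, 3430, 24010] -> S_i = 10*7^i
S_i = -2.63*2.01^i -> [-2.63, -5.29, -10.63, -21.36, -42.93]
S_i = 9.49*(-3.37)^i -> [9.49, -31.98, 107.78, -363.21, 1224.01]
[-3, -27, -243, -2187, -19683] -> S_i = -3*9^i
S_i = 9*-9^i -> [9, -81, 729, -6561, 59049]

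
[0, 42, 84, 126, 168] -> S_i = 0 + 42*i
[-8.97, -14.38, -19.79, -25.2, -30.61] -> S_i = -8.97 + -5.41*i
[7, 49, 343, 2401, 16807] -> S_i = 7*7^i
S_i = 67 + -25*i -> [67, 42, 17, -8, -33]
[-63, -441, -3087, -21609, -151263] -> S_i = -63*7^i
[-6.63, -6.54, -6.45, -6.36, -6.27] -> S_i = -6.63 + 0.09*i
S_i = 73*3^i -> [73, 219, 657, 1971, 5913]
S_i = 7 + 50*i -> [7, 57, 107, 157, 207]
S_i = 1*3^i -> [1, 3, 9, 27, 81]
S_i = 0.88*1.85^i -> [0.88, 1.63, 3.01, 5.57, 10.31]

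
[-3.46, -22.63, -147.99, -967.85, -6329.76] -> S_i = -3.46*6.54^i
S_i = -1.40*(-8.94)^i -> [-1.4, 12.52, -111.89, 1000.32, -8942.89]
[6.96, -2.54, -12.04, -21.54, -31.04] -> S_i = 6.96 + -9.50*i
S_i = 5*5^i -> [5, 25, 125, 625, 3125]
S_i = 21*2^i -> [21, 42, 84, 168, 336]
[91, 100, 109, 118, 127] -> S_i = 91 + 9*i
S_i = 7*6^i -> [7, 42, 252, 1512, 9072]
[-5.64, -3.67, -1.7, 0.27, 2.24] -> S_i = -5.64 + 1.97*i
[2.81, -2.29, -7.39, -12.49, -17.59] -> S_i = 2.81 + -5.10*i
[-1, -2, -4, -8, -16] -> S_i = -1*2^i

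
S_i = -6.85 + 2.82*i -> [-6.85, -4.03, -1.21, 1.61, 4.43]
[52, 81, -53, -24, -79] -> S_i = Random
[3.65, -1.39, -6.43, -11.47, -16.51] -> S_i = 3.65 + -5.04*i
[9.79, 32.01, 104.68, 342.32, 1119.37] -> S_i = 9.79*3.27^i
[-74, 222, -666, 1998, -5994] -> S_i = -74*-3^i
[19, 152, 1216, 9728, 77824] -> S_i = 19*8^i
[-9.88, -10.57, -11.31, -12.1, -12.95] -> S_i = -9.88*1.07^i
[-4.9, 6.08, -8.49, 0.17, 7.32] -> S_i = Random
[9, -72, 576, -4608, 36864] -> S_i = 9*-8^i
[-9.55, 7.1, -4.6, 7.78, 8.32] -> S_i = Random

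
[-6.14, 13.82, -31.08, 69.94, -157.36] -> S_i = -6.14*(-2.25)^i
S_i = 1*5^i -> [1, 5, 25, 125, 625]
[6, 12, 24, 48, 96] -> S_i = 6*2^i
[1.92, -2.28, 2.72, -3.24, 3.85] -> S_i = 1.92*(-1.19)^i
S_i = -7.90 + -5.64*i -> [-7.9, -13.54, -19.18, -24.82, -30.46]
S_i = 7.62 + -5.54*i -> [7.62, 2.08, -3.46, -9.0, -14.54]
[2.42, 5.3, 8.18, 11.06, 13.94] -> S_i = 2.42 + 2.88*i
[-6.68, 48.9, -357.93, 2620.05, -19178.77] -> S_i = -6.68*(-7.32)^i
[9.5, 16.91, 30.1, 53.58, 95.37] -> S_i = 9.50*1.78^i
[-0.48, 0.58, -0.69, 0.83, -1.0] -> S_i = -0.48*(-1.20)^i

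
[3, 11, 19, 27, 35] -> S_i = 3 + 8*i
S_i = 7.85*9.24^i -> [7.85, 72.53, 670.21, 6192.78, 57221.28]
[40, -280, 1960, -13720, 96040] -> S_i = 40*-7^i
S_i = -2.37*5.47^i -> [-2.37, -12.96, -70.91, -387.89, -2121.77]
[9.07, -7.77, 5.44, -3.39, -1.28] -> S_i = Random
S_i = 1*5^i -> [1, 5, 25, 125, 625]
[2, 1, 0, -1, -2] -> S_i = 2 + -1*i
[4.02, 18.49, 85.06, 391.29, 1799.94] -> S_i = 4.02*4.60^i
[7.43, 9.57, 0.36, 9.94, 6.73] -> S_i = Random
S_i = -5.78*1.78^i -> [-5.78, -10.29, -18.31, -32.6, -58.02]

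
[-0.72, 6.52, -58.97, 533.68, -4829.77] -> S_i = -0.72*(-9.05)^i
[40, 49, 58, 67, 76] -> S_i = 40 + 9*i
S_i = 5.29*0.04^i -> [5.29, 0.21, 0.01, 0.0, 0.0]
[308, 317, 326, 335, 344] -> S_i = 308 + 9*i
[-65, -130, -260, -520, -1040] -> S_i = -65*2^i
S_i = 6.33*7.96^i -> [6.33, 50.39, 401.08, 3192.59, 25413.0]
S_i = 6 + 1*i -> [6, 7, 8, 9, 10]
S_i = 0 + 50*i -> [0, 50, 100, 150, 200]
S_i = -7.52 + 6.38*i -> [-7.52, -1.14, 5.24, 11.62, 18.0]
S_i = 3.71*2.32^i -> [3.71, 8.61, 19.97, 46.33, 107.48]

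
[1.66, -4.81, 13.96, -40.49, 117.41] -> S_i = 1.66*(-2.90)^i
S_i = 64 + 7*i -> [64, 71, 78, 85, 92]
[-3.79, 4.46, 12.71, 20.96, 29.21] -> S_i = -3.79 + 8.25*i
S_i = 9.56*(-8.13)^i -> [9.56, -77.72, 631.89, -5137.24, 41765.73]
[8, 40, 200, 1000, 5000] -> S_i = 8*5^i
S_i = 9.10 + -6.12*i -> [9.1, 2.98, -3.14, -9.26, -15.38]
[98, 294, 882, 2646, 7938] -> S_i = 98*3^i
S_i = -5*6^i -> [-5, -30, -180, -1080, -6480]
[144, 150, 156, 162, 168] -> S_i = 144 + 6*i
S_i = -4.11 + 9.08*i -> [-4.11, 4.97, 14.05, 23.13, 32.21]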